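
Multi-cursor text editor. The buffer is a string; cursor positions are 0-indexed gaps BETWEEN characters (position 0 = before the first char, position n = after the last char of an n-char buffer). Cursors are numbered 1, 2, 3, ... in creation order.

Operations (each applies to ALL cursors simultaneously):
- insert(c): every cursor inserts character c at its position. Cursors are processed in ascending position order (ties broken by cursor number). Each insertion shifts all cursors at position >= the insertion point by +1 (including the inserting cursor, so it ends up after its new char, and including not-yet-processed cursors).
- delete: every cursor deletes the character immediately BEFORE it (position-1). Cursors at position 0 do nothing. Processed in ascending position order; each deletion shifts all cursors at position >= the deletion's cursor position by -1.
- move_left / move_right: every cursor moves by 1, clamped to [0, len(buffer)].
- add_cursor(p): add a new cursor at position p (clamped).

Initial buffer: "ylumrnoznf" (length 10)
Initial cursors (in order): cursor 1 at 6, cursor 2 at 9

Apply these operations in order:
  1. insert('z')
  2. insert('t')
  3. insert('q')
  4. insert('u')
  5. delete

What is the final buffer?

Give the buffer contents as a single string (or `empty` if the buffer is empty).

Answer: ylumrnztqoznztqf

Derivation:
After op 1 (insert('z')): buffer="ylumrnzoznzf" (len 12), cursors c1@7 c2@11, authorship ......1...2.
After op 2 (insert('t')): buffer="ylumrnztoznztf" (len 14), cursors c1@8 c2@13, authorship ......11...22.
After op 3 (insert('q')): buffer="ylumrnztqoznztqf" (len 16), cursors c1@9 c2@15, authorship ......111...222.
After op 4 (insert('u')): buffer="ylumrnztquoznztquf" (len 18), cursors c1@10 c2@17, authorship ......1111...2222.
After op 5 (delete): buffer="ylumrnztqoznztqf" (len 16), cursors c1@9 c2@15, authorship ......111...222.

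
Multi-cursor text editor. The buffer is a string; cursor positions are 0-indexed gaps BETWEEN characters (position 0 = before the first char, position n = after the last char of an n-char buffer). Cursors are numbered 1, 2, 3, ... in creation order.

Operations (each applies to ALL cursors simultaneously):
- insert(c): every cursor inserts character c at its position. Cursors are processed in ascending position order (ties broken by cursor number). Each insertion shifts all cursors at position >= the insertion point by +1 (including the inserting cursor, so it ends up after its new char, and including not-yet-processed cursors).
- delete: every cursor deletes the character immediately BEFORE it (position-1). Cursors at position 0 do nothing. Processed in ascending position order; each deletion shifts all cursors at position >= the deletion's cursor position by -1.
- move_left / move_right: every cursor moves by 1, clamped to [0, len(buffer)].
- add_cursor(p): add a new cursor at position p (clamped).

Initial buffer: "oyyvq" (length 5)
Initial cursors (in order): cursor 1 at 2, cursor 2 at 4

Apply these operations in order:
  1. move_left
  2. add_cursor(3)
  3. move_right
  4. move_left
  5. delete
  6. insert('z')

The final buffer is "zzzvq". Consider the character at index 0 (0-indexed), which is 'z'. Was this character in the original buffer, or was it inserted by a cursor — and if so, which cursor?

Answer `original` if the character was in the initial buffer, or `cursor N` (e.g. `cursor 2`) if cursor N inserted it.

Answer: cursor 1

Derivation:
After op 1 (move_left): buffer="oyyvq" (len 5), cursors c1@1 c2@3, authorship .....
After op 2 (add_cursor(3)): buffer="oyyvq" (len 5), cursors c1@1 c2@3 c3@3, authorship .....
After op 3 (move_right): buffer="oyyvq" (len 5), cursors c1@2 c2@4 c3@4, authorship .....
After op 4 (move_left): buffer="oyyvq" (len 5), cursors c1@1 c2@3 c3@3, authorship .....
After op 5 (delete): buffer="vq" (len 2), cursors c1@0 c2@0 c3@0, authorship ..
After op 6 (insert('z')): buffer="zzzvq" (len 5), cursors c1@3 c2@3 c3@3, authorship 123..
Authorship (.=original, N=cursor N): 1 2 3 . .
Index 0: author = 1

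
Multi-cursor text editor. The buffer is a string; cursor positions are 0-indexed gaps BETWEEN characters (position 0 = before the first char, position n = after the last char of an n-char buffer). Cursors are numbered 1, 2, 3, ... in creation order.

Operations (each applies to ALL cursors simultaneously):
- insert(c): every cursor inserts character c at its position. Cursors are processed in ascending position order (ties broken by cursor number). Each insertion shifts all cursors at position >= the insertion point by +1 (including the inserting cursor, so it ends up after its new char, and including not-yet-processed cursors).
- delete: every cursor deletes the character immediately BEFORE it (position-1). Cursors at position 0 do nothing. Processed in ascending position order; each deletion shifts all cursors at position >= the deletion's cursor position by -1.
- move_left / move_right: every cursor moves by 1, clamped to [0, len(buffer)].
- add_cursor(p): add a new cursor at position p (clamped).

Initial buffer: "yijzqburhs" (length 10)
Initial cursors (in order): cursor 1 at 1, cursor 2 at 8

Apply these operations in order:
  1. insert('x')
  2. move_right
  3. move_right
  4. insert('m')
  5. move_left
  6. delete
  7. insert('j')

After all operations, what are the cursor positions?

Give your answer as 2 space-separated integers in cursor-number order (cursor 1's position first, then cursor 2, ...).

Answer: 4 13

Derivation:
After op 1 (insert('x')): buffer="yxijzqburxhs" (len 12), cursors c1@2 c2@10, authorship .1.......2..
After op 2 (move_right): buffer="yxijzqburxhs" (len 12), cursors c1@3 c2@11, authorship .1.......2..
After op 3 (move_right): buffer="yxijzqburxhs" (len 12), cursors c1@4 c2@12, authorship .1.......2..
After op 4 (insert('m')): buffer="yxijmzqburxhsm" (len 14), cursors c1@5 c2@14, authorship .1..1.....2..2
After op 5 (move_left): buffer="yxijmzqburxhsm" (len 14), cursors c1@4 c2@13, authorship .1..1.....2..2
After op 6 (delete): buffer="yximzqburxhm" (len 12), cursors c1@3 c2@11, authorship .1.1.....2.2
After op 7 (insert('j')): buffer="yxijmzqburxhjm" (len 14), cursors c1@4 c2@13, authorship .1.11.....2.22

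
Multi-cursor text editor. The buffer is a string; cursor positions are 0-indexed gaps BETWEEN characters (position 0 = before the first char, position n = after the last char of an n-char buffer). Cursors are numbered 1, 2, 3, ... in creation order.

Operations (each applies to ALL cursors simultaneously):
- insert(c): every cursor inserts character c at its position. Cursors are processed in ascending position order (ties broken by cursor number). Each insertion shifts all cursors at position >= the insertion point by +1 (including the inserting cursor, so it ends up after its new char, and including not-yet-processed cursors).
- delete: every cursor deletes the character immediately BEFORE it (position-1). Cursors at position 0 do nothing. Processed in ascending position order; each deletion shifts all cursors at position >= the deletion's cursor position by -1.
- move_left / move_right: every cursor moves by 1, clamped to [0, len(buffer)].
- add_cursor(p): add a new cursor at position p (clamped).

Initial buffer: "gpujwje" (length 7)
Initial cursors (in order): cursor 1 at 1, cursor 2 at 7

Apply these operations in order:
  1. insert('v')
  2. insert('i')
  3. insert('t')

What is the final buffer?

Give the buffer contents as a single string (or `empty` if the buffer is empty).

After op 1 (insert('v')): buffer="gvpujwjev" (len 9), cursors c1@2 c2@9, authorship .1......2
After op 2 (insert('i')): buffer="gvipujwjevi" (len 11), cursors c1@3 c2@11, authorship .11......22
After op 3 (insert('t')): buffer="gvitpujwjevit" (len 13), cursors c1@4 c2@13, authorship .111......222

Answer: gvitpujwjevit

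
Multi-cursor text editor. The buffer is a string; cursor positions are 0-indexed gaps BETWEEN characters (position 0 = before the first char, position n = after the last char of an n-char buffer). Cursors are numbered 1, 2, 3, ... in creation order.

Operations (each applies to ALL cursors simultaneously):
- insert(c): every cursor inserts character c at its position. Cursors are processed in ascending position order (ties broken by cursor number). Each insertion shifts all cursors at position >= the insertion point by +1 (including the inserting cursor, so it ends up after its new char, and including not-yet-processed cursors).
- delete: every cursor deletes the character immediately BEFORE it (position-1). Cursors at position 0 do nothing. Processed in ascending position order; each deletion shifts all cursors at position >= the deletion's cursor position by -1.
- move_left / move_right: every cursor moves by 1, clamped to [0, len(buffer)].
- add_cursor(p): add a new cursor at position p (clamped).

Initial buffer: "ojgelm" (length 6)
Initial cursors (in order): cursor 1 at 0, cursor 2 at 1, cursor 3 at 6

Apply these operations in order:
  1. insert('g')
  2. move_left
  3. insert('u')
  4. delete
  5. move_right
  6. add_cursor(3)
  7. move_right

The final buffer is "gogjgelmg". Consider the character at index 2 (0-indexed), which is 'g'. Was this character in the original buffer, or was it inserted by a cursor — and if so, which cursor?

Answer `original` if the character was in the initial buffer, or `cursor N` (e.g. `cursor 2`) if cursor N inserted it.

Answer: cursor 2

Derivation:
After op 1 (insert('g')): buffer="gogjgelmg" (len 9), cursors c1@1 c2@3 c3@9, authorship 1.2.....3
After op 2 (move_left): buffer="gogjgelmg" (len 9), cursors c1@0 c2@2 c3@8, authorship 1.2.....3
After op 3 (insert('u')): buffer="ugougjgelmug" (len 12), cursors c1@1 c2@4 c3@11, authorship 11.22.....33
After op 4 (delete): buffer="gogjgelmg" (len 9), cursors c1@0 c2@2 c3@8, authorship 1.2.....3
After op 5 (move_right): buffer="gogjgelmg" (len 9), cursors c1@1 c2@3 c3@9, authorship 1.2.....3
After op 6 (add_cursor(3)): buffer="gogjgelmg" (len 9), cursors c1@1 c2@3 c4@3 c3@9, authorship 1.2.....3
After op 7 (move_right): buffer="gogjgelmg" (len 9), cursors c1@2 c2@4 c4@4 c3@9, authorship 1.2.....3
Authorship (.=original, N=cursor N): 1 . 2 . . . . . 3
Index 2: author = 2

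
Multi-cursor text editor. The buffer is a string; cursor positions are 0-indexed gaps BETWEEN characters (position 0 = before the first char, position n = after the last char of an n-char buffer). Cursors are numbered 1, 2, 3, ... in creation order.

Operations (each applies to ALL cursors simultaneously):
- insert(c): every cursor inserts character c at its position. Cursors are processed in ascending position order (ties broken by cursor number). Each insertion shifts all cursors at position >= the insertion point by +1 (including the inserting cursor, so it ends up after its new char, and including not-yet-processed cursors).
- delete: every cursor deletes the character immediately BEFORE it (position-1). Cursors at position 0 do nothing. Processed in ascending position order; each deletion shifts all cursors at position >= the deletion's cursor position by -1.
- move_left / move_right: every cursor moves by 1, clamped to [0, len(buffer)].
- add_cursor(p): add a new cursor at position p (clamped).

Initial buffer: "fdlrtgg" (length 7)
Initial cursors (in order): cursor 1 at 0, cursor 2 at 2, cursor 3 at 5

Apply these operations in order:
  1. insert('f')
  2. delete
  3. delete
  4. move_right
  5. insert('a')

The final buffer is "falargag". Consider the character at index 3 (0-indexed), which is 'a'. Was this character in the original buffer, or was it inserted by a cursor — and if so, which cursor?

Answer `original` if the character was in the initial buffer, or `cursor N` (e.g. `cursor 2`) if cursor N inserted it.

After op 1 (insert('f')): buffer="ffdflrtfgg" (len 10), cursors c1@1 c2@4 c3@8, authorship 1..2...3..
After op 2 (delete): buffer="fdlrtgg" (len 7), cursors c1@0 c2@2 c3@5, authorship .......
After op 3 (delete): buffer="flrgg" (len 5), cursors c1@0 c2@1 c3@3, authorship .....
After op 4 (move_right): buffer="flrgg" (len 5), cursors c1@1 c2@2 c3@4, authorship .....
After op 5 (insert('a')): buffer="falargag" (len 8), cursors c1@2 c2@4 c3@7, authorship .1.2..3.
Authorship (.=original, N=cursor N): . 1 . 2 . . 3 .
Index 3: author = 2

Answer: cursor 2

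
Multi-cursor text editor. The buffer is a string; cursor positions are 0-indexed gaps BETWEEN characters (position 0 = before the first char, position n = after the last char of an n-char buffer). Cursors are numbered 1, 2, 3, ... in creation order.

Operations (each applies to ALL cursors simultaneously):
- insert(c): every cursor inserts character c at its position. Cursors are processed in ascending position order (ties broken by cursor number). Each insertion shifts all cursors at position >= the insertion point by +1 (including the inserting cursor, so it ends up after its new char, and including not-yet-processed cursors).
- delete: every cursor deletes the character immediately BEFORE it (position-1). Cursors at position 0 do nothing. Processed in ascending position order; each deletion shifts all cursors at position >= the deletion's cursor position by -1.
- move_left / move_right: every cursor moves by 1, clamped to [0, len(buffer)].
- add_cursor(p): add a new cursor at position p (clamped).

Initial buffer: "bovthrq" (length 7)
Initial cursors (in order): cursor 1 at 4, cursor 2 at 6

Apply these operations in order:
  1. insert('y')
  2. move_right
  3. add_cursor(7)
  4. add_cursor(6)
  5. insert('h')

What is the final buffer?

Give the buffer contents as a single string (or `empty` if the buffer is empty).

After op 1 (insert('y')): buffer="bovtyhryq" (len 9), cursors c1@5 c2@8, authorship ....1..2.
After op 2 (move_right): buffer="bovtyhryq" (len 9), cursors c1@6 c2@9, authorship ....1..2.
After op 3 (add_cursor(7)): buffer="bovtyhryq" (len 9), cursors c1@6 c3@7 c2@9, authorship ....1..2.
After op 4 (add_cursor(6)): buffer="bovtyhryq" (len 9), cursors c1@6 c4@6 c3@7 c2@9, authorship ....1..2.
After op 5 (insert('h')): buffer="bovtyhhhrhyqh" (len 13), cursors c1@8 c4@8 c3@10 c2@13, authorship ....1.14.32.2

Answer: bovtyhhhrhyqh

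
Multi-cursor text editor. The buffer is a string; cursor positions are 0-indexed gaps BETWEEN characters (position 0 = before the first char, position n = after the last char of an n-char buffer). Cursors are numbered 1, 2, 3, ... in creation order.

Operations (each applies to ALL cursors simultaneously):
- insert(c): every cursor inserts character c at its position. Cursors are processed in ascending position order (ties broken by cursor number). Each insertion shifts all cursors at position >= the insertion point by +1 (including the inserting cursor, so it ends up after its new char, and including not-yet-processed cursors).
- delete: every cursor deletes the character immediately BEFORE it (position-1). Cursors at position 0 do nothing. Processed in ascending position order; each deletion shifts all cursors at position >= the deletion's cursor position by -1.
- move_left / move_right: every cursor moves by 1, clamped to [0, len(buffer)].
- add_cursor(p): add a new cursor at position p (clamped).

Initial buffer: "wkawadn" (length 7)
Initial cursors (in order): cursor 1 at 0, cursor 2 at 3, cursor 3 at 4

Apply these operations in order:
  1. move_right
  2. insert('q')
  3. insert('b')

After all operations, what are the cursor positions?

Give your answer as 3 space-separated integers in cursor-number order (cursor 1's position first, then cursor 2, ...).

After op 1 (move_right): buffer="wkawadn" (len 7), cursors c1@1 c2@4 c3@5, authorship .......
After op 2 (insert('q')): buffer="wqkawqaqdn" (len 10), cursors c1@2 c2@6 c3@8, authorship .1...2.3..
After op 3 (insert('b')): buffer="wqbkawqbaqbdn" (len 13), cursors c1@3 c2@8 c3@11, authorship .11...22.33..

Answer: 3 8 11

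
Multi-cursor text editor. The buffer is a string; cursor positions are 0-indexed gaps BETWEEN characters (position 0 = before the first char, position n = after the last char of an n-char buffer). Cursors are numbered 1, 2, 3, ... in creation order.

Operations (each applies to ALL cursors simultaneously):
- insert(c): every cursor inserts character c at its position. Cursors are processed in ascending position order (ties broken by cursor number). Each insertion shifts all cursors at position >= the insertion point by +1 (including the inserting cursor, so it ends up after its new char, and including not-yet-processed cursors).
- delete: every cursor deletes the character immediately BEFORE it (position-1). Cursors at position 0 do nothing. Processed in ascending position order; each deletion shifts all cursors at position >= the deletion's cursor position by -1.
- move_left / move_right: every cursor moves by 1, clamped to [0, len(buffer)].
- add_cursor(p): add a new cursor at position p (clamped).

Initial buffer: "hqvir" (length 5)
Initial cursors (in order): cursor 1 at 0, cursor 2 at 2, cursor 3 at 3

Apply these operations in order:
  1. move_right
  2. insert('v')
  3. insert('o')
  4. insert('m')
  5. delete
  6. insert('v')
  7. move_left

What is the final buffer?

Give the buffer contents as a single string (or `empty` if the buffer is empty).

Answer: hvovqvvovivovr

Derivation:
After op 1 (move_right): buffer="hqvir" (len 5), cursors c1@1 c2@3 c3@4, authorship .....
After op 2 (insert('v')): buffer="hvqvvivr" (len 8), cursors c1@2 c2@5 c3@7, authorship .1..2.3.
After op 3 (insert('o')): buffer="hvoqvvoivor" (len 11), cursors c1@3 c2@7 c3@10, authorship .11..22.33.
After op 4 (insert('m')): buffer="hvomqvvomivomr" (len 14), cursors c1@4 c2@9 c3@13, authorship .111..222.333.
After op 5 (delete): buffer="hvoqvvoivor" (len 11), cursors c1@3 c2@7 c3@10, authorship .11..22.33.
After op 6 (insert('v')): buffer="hvovqvvovivovr" (len 14), cursors c1@4 c2@9 c3@13, authorship .111..222.333.
After op 7 (move_left): buffer="hvovqvvovivovr" (len 14), cursors c1@3 c2@8 c3@12, authorship .111..222.333.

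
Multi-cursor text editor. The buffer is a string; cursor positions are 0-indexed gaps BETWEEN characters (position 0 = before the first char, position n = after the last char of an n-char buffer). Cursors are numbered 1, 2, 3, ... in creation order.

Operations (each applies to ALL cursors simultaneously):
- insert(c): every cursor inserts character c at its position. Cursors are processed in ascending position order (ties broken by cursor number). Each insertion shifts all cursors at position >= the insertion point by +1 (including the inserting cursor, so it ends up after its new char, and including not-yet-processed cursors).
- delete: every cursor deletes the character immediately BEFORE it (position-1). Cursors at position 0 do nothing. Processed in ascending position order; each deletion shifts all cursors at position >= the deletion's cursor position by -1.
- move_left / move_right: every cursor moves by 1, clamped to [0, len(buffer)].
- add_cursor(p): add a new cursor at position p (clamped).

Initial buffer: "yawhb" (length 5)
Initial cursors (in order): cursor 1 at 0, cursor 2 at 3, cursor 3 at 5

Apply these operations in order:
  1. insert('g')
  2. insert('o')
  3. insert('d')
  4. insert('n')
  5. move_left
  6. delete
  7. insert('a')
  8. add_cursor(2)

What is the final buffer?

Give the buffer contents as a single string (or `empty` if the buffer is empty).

After op 1 (insert('g')): buffer="gyawghbg" (len 8), cursors c1@1 c2@5 c3@8, authorship 1...2..3
After op 2 (insert('o')): buffer="goyawgohbgo" (len 11), cursors c1@2 c2@7 c3@11, authorship 11...22..33
After op 3 (insert('d')): buffer="godyawgodhbgod" (len 14), cursors c1@3 c2@9 c3@14, authorship 111...222..333
After op 4 (insert('n')): buffer="godnyawgodnhbgodn" (len 17), cursors c1@4 c2@11 c3@17, authorship 1111...2222..3333
After op 5 (move_left): buffer="godnyawgodnhbgodn" (len 17), cursors c1@3 c2@10 c3@16, authorship 1111...2222..3333
After op 6 (delete): buffer="gonyawgonhbgon" (len 14), cursors c1@2 c2@8 c3@13, authorship 111...222..333
After op 7 (insert('a')): buffer="goanyawgoanhbgoan" (len 17), cursors c1@3 c2@10 c3@16, authorship 1111...2222..3333
After op 8 (add_cursor(2)): buffer="goanyawgoanhbgoan" (len 17), cursors c4@2 c1@3 c2@10 c3@16, authorship 1111...2222..3333

Answer: goanyawgoanhbgoan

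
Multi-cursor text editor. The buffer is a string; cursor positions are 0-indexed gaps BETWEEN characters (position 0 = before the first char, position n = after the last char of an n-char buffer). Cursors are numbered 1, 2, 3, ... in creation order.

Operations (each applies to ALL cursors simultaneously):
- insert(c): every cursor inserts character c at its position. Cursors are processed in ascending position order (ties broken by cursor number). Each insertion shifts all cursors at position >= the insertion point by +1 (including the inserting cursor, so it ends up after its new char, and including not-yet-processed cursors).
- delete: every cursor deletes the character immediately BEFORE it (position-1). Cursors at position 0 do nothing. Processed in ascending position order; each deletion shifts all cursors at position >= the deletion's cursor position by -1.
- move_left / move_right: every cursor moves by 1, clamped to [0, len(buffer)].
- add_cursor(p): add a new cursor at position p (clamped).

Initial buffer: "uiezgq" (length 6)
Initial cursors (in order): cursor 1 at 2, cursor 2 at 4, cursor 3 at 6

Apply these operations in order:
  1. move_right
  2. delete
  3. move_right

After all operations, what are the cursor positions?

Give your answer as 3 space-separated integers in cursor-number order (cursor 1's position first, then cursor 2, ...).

After op 1 (move_right): buffer="uiezgq" (len 6), cursors c1@3 c2@5 c3@6, authorship ......
After op 2 (delete): buffer="uiz" (len 3), cursors c1@2 c2@3 c3@3, authorship ...
After op 3 (move_right): buffer="uiz" (len 3), cursors c1@3 c2@3 c3@3, authorship ...

Answer: 3 3 3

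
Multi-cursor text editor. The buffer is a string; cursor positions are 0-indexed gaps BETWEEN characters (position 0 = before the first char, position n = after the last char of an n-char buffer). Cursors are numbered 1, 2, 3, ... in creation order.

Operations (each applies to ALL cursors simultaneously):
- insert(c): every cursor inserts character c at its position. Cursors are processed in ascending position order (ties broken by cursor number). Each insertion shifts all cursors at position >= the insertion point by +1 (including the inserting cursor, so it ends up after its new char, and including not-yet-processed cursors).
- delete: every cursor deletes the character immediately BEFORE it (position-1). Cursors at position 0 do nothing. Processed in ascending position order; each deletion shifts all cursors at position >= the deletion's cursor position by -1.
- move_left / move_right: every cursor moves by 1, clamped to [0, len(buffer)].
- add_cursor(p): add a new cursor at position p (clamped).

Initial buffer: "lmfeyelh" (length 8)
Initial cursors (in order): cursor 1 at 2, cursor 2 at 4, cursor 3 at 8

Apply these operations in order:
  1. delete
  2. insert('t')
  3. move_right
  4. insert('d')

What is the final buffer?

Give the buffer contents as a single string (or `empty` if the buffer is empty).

Answer: ltfdtydeltd

Derivation:
After op 1 (delete): buffer="lfyel" (len 5), cursors c1@1 c2@2 c3@5, authorship .....
After op 2 (insert('t')): buffer="ltftyelt" (len 8), cursors c1@2 c2@4 c3@8, authorship .1.2...3
After op 3 (move_right): buffer="ltftyelt" (len 8), cursors c1@3 c2@5 c3@8, authorship .1.2...3
After op 4 (insert('d')): buffer="ltfdtydeltd" (len 11), cursors c1@4 c2@7 c3@11, authorship .1.12.2..33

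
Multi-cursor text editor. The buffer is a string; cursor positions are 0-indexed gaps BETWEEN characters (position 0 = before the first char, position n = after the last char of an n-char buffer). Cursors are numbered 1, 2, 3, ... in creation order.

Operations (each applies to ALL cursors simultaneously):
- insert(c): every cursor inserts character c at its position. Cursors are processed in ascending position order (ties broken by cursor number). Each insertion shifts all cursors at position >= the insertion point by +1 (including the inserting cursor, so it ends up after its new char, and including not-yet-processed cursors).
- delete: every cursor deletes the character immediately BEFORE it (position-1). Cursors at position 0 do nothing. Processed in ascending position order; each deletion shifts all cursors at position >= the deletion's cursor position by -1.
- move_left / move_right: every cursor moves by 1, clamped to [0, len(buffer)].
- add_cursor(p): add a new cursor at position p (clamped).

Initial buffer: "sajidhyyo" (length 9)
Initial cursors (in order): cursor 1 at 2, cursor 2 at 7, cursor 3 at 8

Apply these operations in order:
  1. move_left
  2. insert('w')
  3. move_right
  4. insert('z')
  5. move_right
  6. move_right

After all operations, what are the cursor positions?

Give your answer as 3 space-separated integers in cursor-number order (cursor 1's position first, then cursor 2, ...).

After op 1 (move_left): buffer="sajidhyyo" (len 9), cursors c1@1 c2@6 c3@7, authorship .........
After op 2 (insert('w')): buffer="swajidhwywyo" (len 12), cursors c1@2 c2@8 c3@10, authorship .1.....2.3..
After op 3 (move_right): buffer="swajidhwywyo" (len 12), cursors c1@3 c2@9 c3@11, authorship .1.....2.3..
After op 4 (insert('z')): buffer="swazjidhwyzwyzo" (len 15), cursors c1@4 c2@11 c3@14, authorship .1.1....2.23.3.
After op 5 (move_right): buffer="swazjidhwyzwyzo" (len 15), cursors c1@5 c2@12 c3@15, authorship .1.1....2.23.3.
After op 6 (move_right): buffer="swazjidhwyzwyzo" (len 15), cursors c1@6 c2@13 c3@15, authorship .1.1....2.23.3.

Answer: 6 13 15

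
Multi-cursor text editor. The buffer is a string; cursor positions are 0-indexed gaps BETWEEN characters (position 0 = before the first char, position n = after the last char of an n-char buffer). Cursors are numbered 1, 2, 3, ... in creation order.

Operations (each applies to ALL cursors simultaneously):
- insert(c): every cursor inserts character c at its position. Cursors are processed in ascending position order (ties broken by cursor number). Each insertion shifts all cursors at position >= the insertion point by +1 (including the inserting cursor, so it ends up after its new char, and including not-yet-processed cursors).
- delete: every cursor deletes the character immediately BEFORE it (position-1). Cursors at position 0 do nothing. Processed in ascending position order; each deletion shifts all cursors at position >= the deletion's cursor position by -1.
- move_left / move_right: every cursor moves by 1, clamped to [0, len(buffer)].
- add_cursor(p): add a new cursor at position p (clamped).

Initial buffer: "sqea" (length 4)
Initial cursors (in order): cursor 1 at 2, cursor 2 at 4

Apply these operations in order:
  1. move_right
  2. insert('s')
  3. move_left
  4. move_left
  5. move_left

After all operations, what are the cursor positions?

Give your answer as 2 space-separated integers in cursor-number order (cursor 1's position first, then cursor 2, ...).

Answer: 1 3

Derivation:
After op 1 (move_right): buffer="sqea" (len 4), cursors c1@3 c2@4, authorship ....
After op 2 (insert('s')): buffer="sqesas" (len 6), cursors c1@4 c2@6, authorship ...1.2
After op 3 (move_left): buffer="sqesas" (len 6), cursors c1@3 c2@5, authorship ...1.2
After op 4 (move_left): buffer="sqesas" (len 6), cursors c1@2 c2@4, authorship ...1.2
After op 5 (move_left): buffer="sqesas" (len 6), cursors c1@1 c2@3, authorship ...1.2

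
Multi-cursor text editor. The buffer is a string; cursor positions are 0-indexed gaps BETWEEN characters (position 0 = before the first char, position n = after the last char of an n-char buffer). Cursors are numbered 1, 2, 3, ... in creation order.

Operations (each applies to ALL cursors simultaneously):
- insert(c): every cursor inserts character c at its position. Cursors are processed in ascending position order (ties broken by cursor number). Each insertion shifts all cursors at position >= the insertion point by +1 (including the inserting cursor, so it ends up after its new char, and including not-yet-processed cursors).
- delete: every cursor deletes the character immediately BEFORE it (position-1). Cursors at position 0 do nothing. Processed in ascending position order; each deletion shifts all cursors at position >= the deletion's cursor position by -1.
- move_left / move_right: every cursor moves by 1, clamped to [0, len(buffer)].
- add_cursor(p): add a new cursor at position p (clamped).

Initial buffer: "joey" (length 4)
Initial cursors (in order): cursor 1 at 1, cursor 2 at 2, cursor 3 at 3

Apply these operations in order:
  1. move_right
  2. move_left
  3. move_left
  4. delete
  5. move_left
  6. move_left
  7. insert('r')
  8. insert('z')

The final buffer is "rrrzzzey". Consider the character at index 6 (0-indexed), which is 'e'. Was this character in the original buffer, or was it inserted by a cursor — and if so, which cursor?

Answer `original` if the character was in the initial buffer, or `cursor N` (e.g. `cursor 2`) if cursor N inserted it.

Answer: original

Derivation:
After op 1 (move_right): buffer="joey" (len 4), cursors c1@2 c2@3 c3@4, authorship ....
After op 2 (move_left): buffer="joey" (len 4), cursors c1@1 c2@2 c3@3, authorship ....
After op 3 (move_left): buffer="joey" (len 4), cursors c1@0 c2@1 c3@2, authorship ....
After op 4 (delete): buffer="ey" (len 2), cursors c1@0 c2@0 c3@0, authorship ..
After op 5 (move_left): buffer="ey" (len 2), cursors c1@0 c2@0 c3@0, authorship ..
After op 6 (move_left): buffer="ey" (len 2), cursors c1@0 c2@0 c3@0, authorship ..
After op 7 (insert('r')): buffer="rrrey" (len 5), cursors c1@3 c2@3 c3@3, authorship 123..
After op 8 (insert('z')): buffer="rrrzzzey" (len 8), cursors c1@6 c2@6 c3@6, authorship 123123..
Authorship (.=original, N=cursor N): 1 2 3 1 2 3 . .
Index 6: author = original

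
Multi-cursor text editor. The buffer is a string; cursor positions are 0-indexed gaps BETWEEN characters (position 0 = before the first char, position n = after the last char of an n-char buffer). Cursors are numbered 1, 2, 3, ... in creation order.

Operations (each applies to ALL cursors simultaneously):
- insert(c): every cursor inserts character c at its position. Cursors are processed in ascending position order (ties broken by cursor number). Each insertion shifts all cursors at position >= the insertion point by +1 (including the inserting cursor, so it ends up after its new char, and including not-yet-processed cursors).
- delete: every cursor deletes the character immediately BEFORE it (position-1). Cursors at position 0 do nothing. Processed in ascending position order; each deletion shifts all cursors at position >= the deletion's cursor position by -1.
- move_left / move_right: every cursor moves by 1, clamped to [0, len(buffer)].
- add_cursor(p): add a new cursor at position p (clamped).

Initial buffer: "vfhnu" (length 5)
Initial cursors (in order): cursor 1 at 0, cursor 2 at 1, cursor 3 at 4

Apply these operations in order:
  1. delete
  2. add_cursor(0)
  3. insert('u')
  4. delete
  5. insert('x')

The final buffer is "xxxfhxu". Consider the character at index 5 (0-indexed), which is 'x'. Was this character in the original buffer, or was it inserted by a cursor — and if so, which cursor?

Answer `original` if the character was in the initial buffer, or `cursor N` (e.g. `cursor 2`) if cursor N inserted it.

Answer: cursor 3

Derivation:
After op 1 (delete): buffer="fhu" (len 3), cursors c1@0 c2@0 c3@2, authorship ...
After op 2 (add_cursor(0)): buffer="fhu" (len 3), cursors c1@0 c2@0 c4@0 c3@2, authorship ...
After op 3 (insert('u')): buffer="uuufhuu" (len 7), cursors c1@3 c2@3 c4@3 c3@6, authorship 124..3.
After op 4 (delete): buffer="fhu" (len 3), cursors c1@0 c2@0 c4@0 c3@2, authorship ...
After op 5 (insert('x')): buffer="xxxfhxu" (len 7), cursors c1@3 c2@3 c4@3 c3@6, authorship 124..3.
Authorship (.=original, N=cursor N): 1 2 4 . . 3 .
Index 5: author = 3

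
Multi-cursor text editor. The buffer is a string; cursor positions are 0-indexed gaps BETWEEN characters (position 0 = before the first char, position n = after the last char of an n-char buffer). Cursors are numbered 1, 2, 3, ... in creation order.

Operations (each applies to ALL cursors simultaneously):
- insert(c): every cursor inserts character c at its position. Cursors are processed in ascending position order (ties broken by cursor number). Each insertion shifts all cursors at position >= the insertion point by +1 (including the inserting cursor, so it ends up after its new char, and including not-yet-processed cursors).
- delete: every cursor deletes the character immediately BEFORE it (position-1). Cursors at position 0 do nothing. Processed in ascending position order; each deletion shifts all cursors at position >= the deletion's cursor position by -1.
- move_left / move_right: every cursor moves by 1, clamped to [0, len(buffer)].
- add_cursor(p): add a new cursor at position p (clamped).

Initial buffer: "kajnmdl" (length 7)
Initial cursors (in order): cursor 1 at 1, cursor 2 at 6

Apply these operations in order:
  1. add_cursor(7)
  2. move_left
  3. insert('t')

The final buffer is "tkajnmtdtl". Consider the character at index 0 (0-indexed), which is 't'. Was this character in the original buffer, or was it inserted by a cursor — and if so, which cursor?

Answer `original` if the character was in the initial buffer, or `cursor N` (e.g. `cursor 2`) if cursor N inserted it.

Answer: cursor 1

Derivation:
After op 1 (add_cursor(7)): buffer="kajnmdl" (len 7), cursors c1@1 c2@6 c3@7, authorship .......
After op 2 (move_left): buffer="kajnmdl" (len 7), cursors c1@0 c2@5 c3@6, authorship .......
After op 3 (insert('t')): buffer="tkajnmtdtl" (len 10), cursors c1@1 c2@7 c3@9, authorship 1.....2.3.
Authorship (.=original, N=cursor N): 1 . . . . . 2 . 3 .
Index 0: author = 1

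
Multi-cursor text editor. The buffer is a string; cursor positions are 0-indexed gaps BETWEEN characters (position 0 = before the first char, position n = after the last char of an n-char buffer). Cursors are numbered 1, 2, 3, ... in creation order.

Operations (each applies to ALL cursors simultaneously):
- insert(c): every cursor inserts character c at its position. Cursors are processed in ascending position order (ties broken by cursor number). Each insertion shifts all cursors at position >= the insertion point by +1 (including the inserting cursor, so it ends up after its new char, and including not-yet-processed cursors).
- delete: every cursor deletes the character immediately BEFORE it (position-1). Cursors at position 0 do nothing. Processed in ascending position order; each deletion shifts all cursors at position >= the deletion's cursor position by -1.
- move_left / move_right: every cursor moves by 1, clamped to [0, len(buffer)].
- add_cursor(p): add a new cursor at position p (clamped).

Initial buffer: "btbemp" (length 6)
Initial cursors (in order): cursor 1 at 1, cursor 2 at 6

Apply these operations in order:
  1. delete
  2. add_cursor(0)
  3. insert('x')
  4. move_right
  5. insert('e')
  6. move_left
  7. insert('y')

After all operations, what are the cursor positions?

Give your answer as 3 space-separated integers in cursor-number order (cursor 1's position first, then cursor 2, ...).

After op 1 (delete): buffer="tbem" (len 4), cursors c1@0 c2@4, authorship ....
After op 2 (add_cursor(0)): buffer="tbem" (len 4), cursors c1@0 c3@0 c2@4, authorship ....
After op 3 (insert('x')): buffer="xxtbemx" (len 7), cursors c1@2 c3@2 c2@7, authorship 13....2
After op 4 (move_right): buffer="xxtbemx" (len 7), cursors c1@3 c3@3 c2@7, authorship 13....2
After op 5 (insert('e')): buffer="xxteebemxe" (len 10), cursors c1@5 c3@5 c2@10, authorship 13.13...22
After op 6 (move_left): buffer="xxteebemxe" (len 10), cursors c1@4 c3@4 c2@9, authorship 13.13...22
After op 7 (insert('y')): buffer="xxteyyebemxye" (len 13), cursors c1@6 c3@6 c2@12, authorship 13.1133...222

Answer: 6 12 6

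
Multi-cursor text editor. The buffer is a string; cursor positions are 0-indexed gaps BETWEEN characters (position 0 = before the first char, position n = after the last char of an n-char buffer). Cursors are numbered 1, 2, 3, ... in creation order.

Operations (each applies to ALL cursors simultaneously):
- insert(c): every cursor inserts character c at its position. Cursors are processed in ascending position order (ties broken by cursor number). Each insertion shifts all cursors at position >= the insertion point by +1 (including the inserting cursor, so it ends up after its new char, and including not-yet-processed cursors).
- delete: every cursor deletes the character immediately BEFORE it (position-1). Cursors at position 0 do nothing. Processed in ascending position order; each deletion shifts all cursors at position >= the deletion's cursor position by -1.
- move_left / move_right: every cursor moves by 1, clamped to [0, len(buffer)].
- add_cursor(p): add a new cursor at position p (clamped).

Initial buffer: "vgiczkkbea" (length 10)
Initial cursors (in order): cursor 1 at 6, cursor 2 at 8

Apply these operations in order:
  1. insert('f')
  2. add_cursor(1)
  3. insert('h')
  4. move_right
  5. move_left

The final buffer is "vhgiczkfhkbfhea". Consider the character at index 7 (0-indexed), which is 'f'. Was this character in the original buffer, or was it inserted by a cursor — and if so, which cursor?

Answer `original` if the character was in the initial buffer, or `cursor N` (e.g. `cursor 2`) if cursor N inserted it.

Answer: cursor 1

Derivation:
After op 1 (insert('f')): buffer="vgiczkfkbfea" (len 12), cursors c1@7 c2@10, authorship ......1..2..
After op 2 (add_cursor(1)): buffer="vgiczkfkbfea" (len 12), cursors c3@1 c1@7 c2@10, authorship ......1..2..
After op 3 (insert('h')): buffer="vhgiczkfhkbfhea" (len 15), cursors c3@2 c1@9 c2@13, authorship .3.....11..22..
After op 4 (move_right): buffer="vhgiczkfhkbfhea" (len 15), cursors c3@3 c1@10 c2@14, authorship .3.....11..22..
After op 5 (move_left): buffer="vhgiczkfhkbfhea" (len 15), cursors c3@2 c1@9 c2@13, authorship .3.....11..22..
Authorship (.=original, N=cursor N): . 3 . . . . . 1 1 . . 2 2 . .
Index 7: author = 1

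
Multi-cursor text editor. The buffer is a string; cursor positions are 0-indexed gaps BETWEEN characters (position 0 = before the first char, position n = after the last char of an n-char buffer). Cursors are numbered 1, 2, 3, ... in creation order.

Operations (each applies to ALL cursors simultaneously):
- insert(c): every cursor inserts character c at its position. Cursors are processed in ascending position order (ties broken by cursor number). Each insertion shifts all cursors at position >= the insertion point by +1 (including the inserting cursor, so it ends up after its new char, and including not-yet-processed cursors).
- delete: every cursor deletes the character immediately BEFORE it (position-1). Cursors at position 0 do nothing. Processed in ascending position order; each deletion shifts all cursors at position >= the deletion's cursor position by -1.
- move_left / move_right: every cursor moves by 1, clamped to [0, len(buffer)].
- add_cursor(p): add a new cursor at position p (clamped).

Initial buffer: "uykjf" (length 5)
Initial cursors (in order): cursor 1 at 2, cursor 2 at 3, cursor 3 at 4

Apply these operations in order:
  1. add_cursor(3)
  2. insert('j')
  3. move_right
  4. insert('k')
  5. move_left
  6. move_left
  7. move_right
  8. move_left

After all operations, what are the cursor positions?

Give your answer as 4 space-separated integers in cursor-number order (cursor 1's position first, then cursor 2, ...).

After op 1 (add_cursor(3)): buffer="uykjf" (len 5), cursors c1@2 c2@3 c4@3 c3@4, authorship .....
After op 2 (insert('j')): buffer="uyjkjjjjf" (len 9), cursors c1@3 c2@6 c4@6 c3@8, authorship ..1.24.3.
After op 3 (move_right): buffer="uyjkjjjjf" (len 9), cursors c1@4 c2@7 c4@7 c3@9, authorship ..1.24.3.
After op 4 (insert('k')): buffer="uyjkkjjjkkjfk" (len 13), cursors c1@5 c2@10 c4@10 c3@13, authorship ..1.124.243.3
After op 5 (move_left): buffer="uyjkkjjjkkjfk" (len 13), cursors c1@4 c2@9 c4@9 c3@12, authorship ..1.124.243.3
After op 6 (move_left): buffer="uyjkkjjjkkjfk" (len 13), cursors c1@3 c2@8 c4@8 c3@11, authorship ..1.124.243.3
After op 7 (move_right): buffer="uyjkkjjjkkjfk" (len 13), cursors c1@4 c2@9 c4@9 c3@12, authorship ..1.124.243.3
After op 8 (move_left): buffer="uyjkkjjjkkjfk" (len 13), cursors c1@3 c2@8 c4@8 c3@11, authorship ..1.124.243.3

Answer: 3 8 11 8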